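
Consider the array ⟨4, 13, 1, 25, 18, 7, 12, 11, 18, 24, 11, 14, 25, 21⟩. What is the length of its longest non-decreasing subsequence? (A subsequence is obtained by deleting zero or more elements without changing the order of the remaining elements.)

Scanning left to right, the best length ending at each element is: 4→1, 13→2, 1→1, 25→3, 18→3, 7→2, 12→3, 11→3, 18→4, 24→5, 11→4, 14→5, 25→6, 21→6.
So the longest non-decreasing subsequence has length 6, e.g. 4, 13, 18, 18, 24, 25.

6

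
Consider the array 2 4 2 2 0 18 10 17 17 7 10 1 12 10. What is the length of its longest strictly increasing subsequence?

One longest increasing subsequence is 2, 4, 7, 10, 12 (positions 1,2,10,11,13), of length 5; no longer one exists.

5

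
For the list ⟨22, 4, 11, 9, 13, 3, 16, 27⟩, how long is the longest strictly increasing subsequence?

5

Let dp[i] be the longest increasing subsequence ending at position i. Then dp = [1, 1, 2, 2, 3, 1, 4, 5].
The maximum is 5; one witness is 4, 11, 13, 16, 27 at positions 2,3,5,7,8.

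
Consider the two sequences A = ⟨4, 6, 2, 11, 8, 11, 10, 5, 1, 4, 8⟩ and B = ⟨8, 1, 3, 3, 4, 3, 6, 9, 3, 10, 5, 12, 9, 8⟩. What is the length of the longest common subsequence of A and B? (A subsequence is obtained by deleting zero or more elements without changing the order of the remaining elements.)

5

Backtracking the LCS table gives one alignment: 4 (A1,B5) → 6 (A2,B7) → 10 (A7,B10) → 5 (A8,B11) → 8 (A11,B14).
So the longest common subsequence has length 5.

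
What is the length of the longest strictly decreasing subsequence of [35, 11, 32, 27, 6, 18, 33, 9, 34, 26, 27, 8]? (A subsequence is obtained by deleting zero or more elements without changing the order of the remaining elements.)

Let dp[i] be the longest decreasing subsequence ending at position i. Then dp = [1, 2, 2, 3, 4, 4, 2, 5, 2, 4, 3, 6].
The maximum is 6; one witness is 35, 32, 27, 18, 9, 8 at positions 1,3,4,6,8,12.

6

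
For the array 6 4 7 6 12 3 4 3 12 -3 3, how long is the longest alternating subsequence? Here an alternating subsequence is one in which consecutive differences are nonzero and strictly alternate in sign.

11

Track the best alternating length ending on an up-step vs a down-step at each position: up/down = 1/1, 1/2, 3/1, 3/4, 5/1, 1/6, 7/6, 1/8, 9/1, 1/10, 11/10.
The maximum over both is 11; one such subsequence is 6, 4, 7, 6, 12, 3, 4, 3, 12, -3, 3.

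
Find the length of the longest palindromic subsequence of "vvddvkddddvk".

8

One longest palindromic subsequence is vddddddv (positions 2,3,4,7,8,9,10,11); it reads the same forward and backward, and the interval DP gives dp[1][12] = 8.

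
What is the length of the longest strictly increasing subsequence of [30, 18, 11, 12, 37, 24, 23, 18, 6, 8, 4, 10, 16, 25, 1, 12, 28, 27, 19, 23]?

Scanning left to right, the best length ending at each element is: 30→1, 18→1, 11→1, 12→2, 37→3, 24→3, 23→3, 18→3, 6→1, 8→2, 4→1, 10→3, 16→4, 25→5, 1→1, 12→4, 28→6, 27→6, 19→5, 23→6.
So the longest increasing subsequence has length 6, e.g. 6, 8, 10, 16, 25, 28.

6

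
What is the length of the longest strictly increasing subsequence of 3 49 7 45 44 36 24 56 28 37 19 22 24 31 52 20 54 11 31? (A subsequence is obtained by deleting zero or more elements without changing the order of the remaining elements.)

8

Let dp[i] be the longest increasing subsequence ending at position i. Then dp = [1, 2, 2, 3, 3, 3, 3, 4, 4, 5, 3, 4, 5, 6, 7, 4, 8, 3, 6].
The maximum is 8; one witness is 3, 7, 19, 22, 24, 31, 52, 54 at positions 1,3,11,12,13,14,15,17.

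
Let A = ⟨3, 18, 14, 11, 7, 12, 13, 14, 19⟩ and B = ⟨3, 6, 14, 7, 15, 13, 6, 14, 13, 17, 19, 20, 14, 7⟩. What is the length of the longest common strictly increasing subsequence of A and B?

5

For each value that appears in both, track the longest common increasing run ending there.
The best achievable length is 5; one witness is 3, 7, 13, 14, 19 (A-positions 1,5,7,8,9, B-positions 1,4,6,8,11).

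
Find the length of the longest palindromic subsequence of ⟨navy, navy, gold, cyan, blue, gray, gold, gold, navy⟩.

5

One longest palindromic subsequence is navy gold gold gold navy (positions 1,3,7,8,9); it reads the same forward and backward, and the interval DP gives dp[1][9] = 5.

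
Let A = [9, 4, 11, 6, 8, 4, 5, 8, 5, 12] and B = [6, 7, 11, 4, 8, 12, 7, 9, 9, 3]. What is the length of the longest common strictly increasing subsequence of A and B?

For each value that appears in both, track the longest common increasing run ending there.
The best achievable length is 3; one witness is 6, 8, 12 (A-positions 4,5,10, B-positions 1,5,6).

3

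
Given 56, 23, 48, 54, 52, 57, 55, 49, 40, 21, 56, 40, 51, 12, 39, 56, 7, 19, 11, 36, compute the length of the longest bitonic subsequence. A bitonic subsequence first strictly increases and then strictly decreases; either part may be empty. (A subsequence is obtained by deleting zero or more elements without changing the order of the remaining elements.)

One longest bitonic subsequence is 23, 48, 54, 57, 55, 49, 40, 39, 19, 11 (positions 2,3,4,6,7,8,12,15,18,19): it rises to 57 then falls. Length 10 is optimal.

10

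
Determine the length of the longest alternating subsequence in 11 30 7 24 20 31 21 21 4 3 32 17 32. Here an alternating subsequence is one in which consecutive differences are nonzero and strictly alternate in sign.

Track the best alternating length ending on an up-step vs a down-step at each position: up/down = 1/1, 2/1, 1/3, 4/3, 4/5, 6/1, 6/7, 6/7, 1/7, 1/7, 8/1, 8/9, 10/1.
The maximum over both is 10; one such subsequence is 11, 30, 7, 24, 20, 31, 21, 32, 17, 32.

10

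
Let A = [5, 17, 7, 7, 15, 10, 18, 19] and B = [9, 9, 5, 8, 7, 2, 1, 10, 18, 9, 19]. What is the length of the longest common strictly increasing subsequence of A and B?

5

For each value that appears in both, track the longest common increasing run ending there.
The best achievable length is 5; one witness is 5, 7, 10, 18, 19 (A-positions 1,3,6,7,8, B-positions 3,5,8,9,11).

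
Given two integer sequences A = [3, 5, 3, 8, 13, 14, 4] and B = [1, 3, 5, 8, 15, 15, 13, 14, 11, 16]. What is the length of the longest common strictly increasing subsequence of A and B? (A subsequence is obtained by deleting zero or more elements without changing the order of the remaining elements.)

A longest common strictly increasing subsequence is 3, 5, 8, 13, 14 (length 5); it appears in order in both A and B, and no longer such subsequence exists.

5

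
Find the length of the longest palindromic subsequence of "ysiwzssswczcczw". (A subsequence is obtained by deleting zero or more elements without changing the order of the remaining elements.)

7

One longest palindromic subsequence is wzccczw (positions 4,5,10,12,13,14,15); it reads the same forward and backward, and the interval DP gives dp[1][15] = 7.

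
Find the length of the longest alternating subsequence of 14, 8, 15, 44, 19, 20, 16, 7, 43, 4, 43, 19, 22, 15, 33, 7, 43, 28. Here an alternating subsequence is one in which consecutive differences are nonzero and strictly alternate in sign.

16

Track the best alternating length ending on an up-step vs a down-step at each position: up/down = 1/1, 1/2, 3/1, 3/1, 3/4, 5/4, 3/6, 1/6, 7/4, 1/8, 9/4, 9/10, 11/10, 9/12, 13/10, 9/14, 15/4, 15/16.
The maximum over both is 16; one such subsequence is 14, 8, 44, 19, 20, 16, 43, 4, 43, 19, 22, 15, 33, 7, 43, 28.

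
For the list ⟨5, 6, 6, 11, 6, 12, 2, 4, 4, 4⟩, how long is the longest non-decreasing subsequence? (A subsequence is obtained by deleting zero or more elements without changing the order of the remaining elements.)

5

Let dp[i] be the longest non-decreasing subsequence ending at position i. Then dp = [1, 2, 3, 4, 4, 5, 1, 2, 3, 4].
The maximum is 5; one witness is 5, 6, 6, 11, 12 at positions 1,2,3,4,6.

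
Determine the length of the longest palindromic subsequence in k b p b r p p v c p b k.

8

One longest palindromic subsequence is kbppppbk (positions 1,2,3,6,7,10,11,12); it reads the same forward and backward, and the interval DP gives dp[1][12] = 8.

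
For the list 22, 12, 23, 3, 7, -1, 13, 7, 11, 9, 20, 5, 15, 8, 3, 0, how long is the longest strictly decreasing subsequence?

Let dp[i] be the longest decreasing subsequence ending at position i. Then dp = [1, 2, 1, 3, 3, 4, 2, 3, 3, 4, 2, 5, 3, 5, 6, 7].
The maximum is 7; one witness is 22, 12, 11, 9, 5, 3, 0 at positions 1,2,9,10,12,15,16.

7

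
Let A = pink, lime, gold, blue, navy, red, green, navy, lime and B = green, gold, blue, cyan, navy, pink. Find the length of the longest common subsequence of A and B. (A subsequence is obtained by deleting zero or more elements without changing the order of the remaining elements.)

Backtracking the LCS table gives one alignment: gold (A3,B2) → blue (A4,B3) → navy (A5,B5).
So the longest common subsequence has length 3.

3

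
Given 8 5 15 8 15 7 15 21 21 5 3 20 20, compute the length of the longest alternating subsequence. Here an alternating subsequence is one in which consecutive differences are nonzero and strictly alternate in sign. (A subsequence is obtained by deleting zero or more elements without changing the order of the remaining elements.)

Track the best alternating length ending on an up-step vs a down-step at each position: up/down = 1/1, 1/2, 3/1, 3/4, 5/1, 3/6, 7/1, 7/1, 7/1, 1/8, 1/8, 9/8, 9/8.
The maximum over both is 9; one such subsequence is 8, 5, 15, 8, 15, 7, 15, 5, 20.

9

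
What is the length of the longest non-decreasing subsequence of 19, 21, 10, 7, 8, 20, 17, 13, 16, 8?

Let dp[i] be the longest non-decreasing subsequence ending at position i. Then dp = [1, 2, 1, 1, 2, 3, 3, 3, 4, 3].
The maximum is 4; one witness is 7, 8, 13, 16 at positions 4,5,8,9.

4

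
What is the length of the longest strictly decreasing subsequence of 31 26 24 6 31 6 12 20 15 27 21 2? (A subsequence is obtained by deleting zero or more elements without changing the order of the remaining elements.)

6

Scanning left to right, the best length ending at each element is: 31→1, 26→2, 24→3, 6→4, 31→1, 6→4, 12→4, 20→4, 15→5, 27→2, 21→4, 2→6.
So the longest decreasing subsequence has length 6, e.g. 31, 26, 24, 20, 15, 2.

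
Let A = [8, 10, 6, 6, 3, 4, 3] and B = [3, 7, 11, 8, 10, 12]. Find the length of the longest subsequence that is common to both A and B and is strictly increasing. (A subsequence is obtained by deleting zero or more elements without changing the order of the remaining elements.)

For each value that appears in both, track the longest common increasing run ending there.
The best achievable length is 2; one witness is 8, 10 (A-positions 1,2, B-positions 4,5).

2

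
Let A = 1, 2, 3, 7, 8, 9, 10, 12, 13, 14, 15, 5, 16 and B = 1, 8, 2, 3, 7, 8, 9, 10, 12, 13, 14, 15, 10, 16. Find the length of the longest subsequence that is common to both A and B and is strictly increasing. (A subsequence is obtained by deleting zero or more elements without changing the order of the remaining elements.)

A longest common strictly increasing subsequence is 1, 2, 3, 7, 8, 9, 10, 12, 13, 14, 15, 16 (length 12); it appears in order in both A and B, and no longer such subsequence exists.

12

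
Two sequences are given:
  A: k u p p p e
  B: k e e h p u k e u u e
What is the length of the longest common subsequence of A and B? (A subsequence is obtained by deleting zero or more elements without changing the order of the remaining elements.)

3

A longest common subsequence is kue (length 3); the LCS DP confirms no longer common subsequence exists.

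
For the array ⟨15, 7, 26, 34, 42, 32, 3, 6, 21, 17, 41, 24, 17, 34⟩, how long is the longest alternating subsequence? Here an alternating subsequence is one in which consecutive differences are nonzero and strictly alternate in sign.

Track the best alternating length ending on an up-step vs a down-step at each position: up/down = 1/1, 1/2, 3/1, 3/1, 3/1, 3/4, 1/4, 5/4, 5/4, 5/6, 7/4, 7/8, 5/8, 9/8.
The maximum over both is 9; one such subsequence is 15, 7, 26, 3, 21, 17, 41, 24, 34.

9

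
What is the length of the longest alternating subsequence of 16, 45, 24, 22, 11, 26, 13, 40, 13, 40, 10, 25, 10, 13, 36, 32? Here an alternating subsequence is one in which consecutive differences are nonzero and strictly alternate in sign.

13

A longest alternating subsequence is 16, 45, 24, 26, 13, 40, 13, 40, 10, 25, 10, 36, 32 (positions 1,2,3,6,7,8,9,10,11,12,13,15,16); its 12 consecutive differences strictly alternate in sign, and length 13 is optimal.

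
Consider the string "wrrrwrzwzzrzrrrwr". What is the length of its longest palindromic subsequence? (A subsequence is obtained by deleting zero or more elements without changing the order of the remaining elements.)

13

One longest palindromic subsequence is wrrrrzzzrrrrw (positions 1,2,3,4,6,7,9,10,11,13,14,15,16); it reads the same forward and backward, and the interval DP gives dp[1][17] = 13.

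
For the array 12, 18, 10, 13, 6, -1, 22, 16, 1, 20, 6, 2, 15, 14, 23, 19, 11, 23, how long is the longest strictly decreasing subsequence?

5

Let dp[i] be the longest decreasing subsequence ending at position i. Then dp = [1, 1, 2, 2, 3, 4, 1, 2, 4, 2, 3, 4, 3, 4, 1, 3, 5, 1].
The maximum is 5; one witness is 18, 16, 15, 14, 11 at positions 2,8,13,14,17.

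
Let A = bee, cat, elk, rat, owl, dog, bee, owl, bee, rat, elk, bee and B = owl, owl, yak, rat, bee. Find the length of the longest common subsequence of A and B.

4

A longest common subsequence is owl, owl, rat, bee (length 4); the LCS DP confirms no longer common subsequence exists.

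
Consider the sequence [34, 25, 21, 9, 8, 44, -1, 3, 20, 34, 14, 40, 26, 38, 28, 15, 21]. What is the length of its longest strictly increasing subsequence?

Scanning left to right, the best length ending at each element is: 34→1, 25→1, 21→1, 9→1, 8→1, 44→2, -1→1, 3→2, 20→3, 34→4, 14→3, 40→5, 26→4, 38→5, 28→5, 15→4, 21→5.
So the longest increasing subsequence has length 5, e.g. -1, 3, 20, 34, 40.

5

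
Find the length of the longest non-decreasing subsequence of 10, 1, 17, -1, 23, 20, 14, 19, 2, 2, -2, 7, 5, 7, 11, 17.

7

One longest non-decreasing subsequence is 1, 2, 2, 7, 7, 11, 17 (positions 2,9,10,12,14,15,16), of length 7; no longer one exists.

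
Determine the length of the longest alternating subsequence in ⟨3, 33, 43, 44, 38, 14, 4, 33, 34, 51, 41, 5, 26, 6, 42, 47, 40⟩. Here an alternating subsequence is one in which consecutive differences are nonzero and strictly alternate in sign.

9

Track the best alternating length ending on an up-step vs a down-step at each position: up/down = 1/1, 2/1, 2/1, 2/1, 2/3, 2/3, 2/3, 4/3, 4/3, 4/1, 4/5, 4/5, 6/5, 6/7, 8/5, 8/5, 8/9.
The maximum over both is 9; one such subsequence is 3, 33, 14, 33, 5, 26, 6, 42, 40.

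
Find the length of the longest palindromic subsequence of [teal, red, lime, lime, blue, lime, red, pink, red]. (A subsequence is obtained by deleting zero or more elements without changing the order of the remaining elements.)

5

One longest palindromic subsequence is red lime blue lime red (positions 2,4,5,6,9); it reads the same forward and backward, and the interval DP gives dp[1][9] = 5.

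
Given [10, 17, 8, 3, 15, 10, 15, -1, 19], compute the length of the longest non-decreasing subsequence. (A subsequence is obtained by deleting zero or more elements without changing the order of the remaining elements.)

4

Let dp[i] be the longest non-decreasing subsequence ending at position i. Then dp = [1, 2, 1, 1, 2, 2, 3, 1, 4].
The maximum is 4; one witness is 10, 15, 15, 19 at positions 1,5,7,9.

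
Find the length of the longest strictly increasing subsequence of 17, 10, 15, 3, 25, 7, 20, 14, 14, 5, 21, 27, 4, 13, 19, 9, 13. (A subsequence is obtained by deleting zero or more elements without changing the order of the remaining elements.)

5

Let dp[i] be the longest increasing subsequence ending at position i. Then dp = [1, 1, 2, 1, 3, 2, 3, 3, 3, 2, 4, 5, 2, 3, 4, 3, 4].
The maximum is 5; one witness is 10, 15, 20, 21, 27 at positions 2,3,7,11,12.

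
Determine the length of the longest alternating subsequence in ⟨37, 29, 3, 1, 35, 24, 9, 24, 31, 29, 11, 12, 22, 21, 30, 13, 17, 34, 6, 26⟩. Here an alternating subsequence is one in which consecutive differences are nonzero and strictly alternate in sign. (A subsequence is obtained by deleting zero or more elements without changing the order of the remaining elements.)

13

Track the best alternating length ending on an up-step vs a down-step at each position: up/down = 1/1, 1/2, 1/2, 1/2, 3/2, 3/4, 3/4, 5/4, 5/4, 5/6, 5/6, 7/6, 7/6, 7/8, 9/6, 7/10, 11/10, 11/4, 3/12, 13/12.
The maximum over both is 13; one such subsequence is 37, 29, 35, 9, 24, 11, 22, 21, 30, 13, 17, 6, 26.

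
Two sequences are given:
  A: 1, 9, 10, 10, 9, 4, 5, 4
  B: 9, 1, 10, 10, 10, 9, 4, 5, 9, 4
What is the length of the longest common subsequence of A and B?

A longest common subsequence is 1, 10, 10, 9, 4, 5, 4 (length 7); the LCS DP confirms no longer common subsequence exists.

7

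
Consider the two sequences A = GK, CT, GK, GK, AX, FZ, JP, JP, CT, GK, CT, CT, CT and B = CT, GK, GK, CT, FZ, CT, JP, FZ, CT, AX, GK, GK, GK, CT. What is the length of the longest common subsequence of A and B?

8

Backtracking the LCS table gives one alignment: CT (A2,B1) → GK (A3,B2) → GK (A4,B3) → FZ (A6,B5) → JP (A7,B7) → CT (A9,B9) → GK (A10,B13) → CT (A13,B14).
So the longest common subsequence has length 8.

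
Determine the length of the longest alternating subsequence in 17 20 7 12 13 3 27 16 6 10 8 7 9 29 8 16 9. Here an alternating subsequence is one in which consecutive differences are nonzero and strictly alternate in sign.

13

Track the best alternating length ending on an up-step vs a down-step at each position: up/down = 1/1, 2/1, 1/3, 4/3, 4/3, 1/5, 6/1, 6/7, 6/7, 8/7, 8/9, 8/9, 10/9, 10/1, 10/11, 12/11, 12/13.
The maximum over both is 13; one such subsequence is 17, 20, 7, 12, 3, 27, 6, 10, 8, 9, 8, 16, 9.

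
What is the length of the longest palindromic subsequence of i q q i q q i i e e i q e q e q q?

Using dp[i][j] = 2 + dp[i+1][j−1] if the ends match, else max(dp[i+1][j], dp[i][j−1]):
dp[1][17] = 12. A witness is qqqqieeiqqqq at positions 2,3,5,6,7,9,10,11,12,14,16,17.

12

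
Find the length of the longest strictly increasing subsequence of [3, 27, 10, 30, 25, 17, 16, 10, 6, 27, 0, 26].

Let dp[i] be the longest increasing subsequence ending at position i. Then dp = [1, 2, 2, 3, 3, 3, 3, 2, 2, 4, 1, 4].
The maximum is 4; one witness is 3, 10, 25, 27 at positions 1,3,5,10.

4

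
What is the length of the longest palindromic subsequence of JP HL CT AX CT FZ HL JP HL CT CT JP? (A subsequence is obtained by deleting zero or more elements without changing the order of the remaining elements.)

One longest palindromic subsequence is JP CT CT HL JP HL CT CT JP (positions 1,3,5,7,8,9,10,11,12); it reads the same forward and backward, and the interval DP gives dp[1][12] = 9.

9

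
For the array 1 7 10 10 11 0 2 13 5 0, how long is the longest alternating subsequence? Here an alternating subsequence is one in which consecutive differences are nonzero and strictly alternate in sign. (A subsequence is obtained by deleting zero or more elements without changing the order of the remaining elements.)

5

Track the best alternating length ending on an up-step vs a down-step at each position: up/down = 1/1, 2/1, 2/1, 2/1, 2/1, 1/3, 4/3, 4/1, 4/5, 1/5.
The maximum over both is 5; one such subsequence is 1, 7, 0, 13, 5.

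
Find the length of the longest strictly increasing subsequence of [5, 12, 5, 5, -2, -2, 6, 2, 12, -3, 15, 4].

Scanning left to right, the best length ending at each element is: 5→1, 12→2, 5→1, 5→1, -2→1, -2→1, 6→2, 2→2, 12→3, -3→1, 15→4, 4→3.
So the longest increasing subsequence has length 4, e.g. 5, 6, 12, 15.

4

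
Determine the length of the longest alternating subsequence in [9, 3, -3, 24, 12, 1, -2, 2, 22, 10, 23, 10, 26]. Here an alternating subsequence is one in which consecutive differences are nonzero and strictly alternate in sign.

A longest alternating subsequence is 9, 3, 24, 12, 22, 10, 23, 10, 26 (positions 1,2,4,5,9,10,11,12,13); its 8 consecutive differences strictly alternate in sign, and length 9 is optimal.

9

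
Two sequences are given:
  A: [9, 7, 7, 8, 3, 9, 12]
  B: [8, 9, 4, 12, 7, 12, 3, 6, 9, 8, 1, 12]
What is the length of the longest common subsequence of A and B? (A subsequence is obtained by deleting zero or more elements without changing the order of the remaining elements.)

A longest common subsequence is 9, 7, 3, 9, 12 (length 5); the LCS DP confirms no longer common subsequence exists.

5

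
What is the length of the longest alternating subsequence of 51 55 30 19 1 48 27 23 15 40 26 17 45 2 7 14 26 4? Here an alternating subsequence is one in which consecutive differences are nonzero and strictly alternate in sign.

11

A longest alternating subsequence is 51, 55, 30, 48, 27, 40, 26, 45, 2, 7, 4 (positions 1,2,3,6,7,10,11,13,14,15,18); its 10 consecutive differences strictly alternate in sign, and length 11 is optimal.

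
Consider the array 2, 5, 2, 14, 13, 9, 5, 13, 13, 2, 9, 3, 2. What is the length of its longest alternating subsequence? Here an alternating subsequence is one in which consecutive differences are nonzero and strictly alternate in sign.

9

A longest alternating subsequence is 2, 5, 2, 14, 9, 13, 2, 9, 3 (positions 1,2,3,4,6,8,10,11,12); its 8 consecutive differences strictly alternate in sign, and length 9 is optimal.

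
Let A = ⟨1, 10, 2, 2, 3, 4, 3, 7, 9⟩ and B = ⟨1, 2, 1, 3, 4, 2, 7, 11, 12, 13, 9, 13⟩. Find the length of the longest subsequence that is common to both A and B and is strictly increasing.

A longest common strictly increasing subsequence is 1, 2, 3, 4, 7, 9 (length 6); it appears in order in both A and B, and no longer such subsequence exists.

6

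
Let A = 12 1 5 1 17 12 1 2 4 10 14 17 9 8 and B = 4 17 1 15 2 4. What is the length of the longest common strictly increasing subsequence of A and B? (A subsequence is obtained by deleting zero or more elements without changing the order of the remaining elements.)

A longest common strictly increasing subsequence is 1, 2, 4 (length 3); it appears in order in both A and B, and no longer such subsequence exists.

3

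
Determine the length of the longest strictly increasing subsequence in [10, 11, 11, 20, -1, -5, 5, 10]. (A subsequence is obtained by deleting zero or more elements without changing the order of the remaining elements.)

3

Let dp[i] be the longest increasing subsequence ending at position i. Then dp = [1, 2, 2, 3, 1, 1, 2, 3].
The maximum is 3; one witness is 10, 11, 20 at positions 1,2,4.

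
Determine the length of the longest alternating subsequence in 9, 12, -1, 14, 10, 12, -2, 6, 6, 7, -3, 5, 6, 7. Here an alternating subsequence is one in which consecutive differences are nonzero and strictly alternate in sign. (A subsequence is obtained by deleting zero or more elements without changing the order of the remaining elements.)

A longest alternating subsequence is 9, 12, -1, 14, 10, 12, -2, 6, -3, 5 (positions 1,2,3,4,5,6,7,8,11,12); its 9 consecutive differences strictly alternate in sign, and length 10 is optimal.

10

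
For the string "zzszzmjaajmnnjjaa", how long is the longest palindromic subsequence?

One longest palindromic subsequence is aajnnjaa (positions 8,9,10,12,13,15,16,17); it reads the same forward and backward, and the interval DP gives dp[1][17] = 8.

8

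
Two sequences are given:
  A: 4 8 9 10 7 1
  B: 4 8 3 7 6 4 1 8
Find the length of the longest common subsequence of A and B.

Backtracking the LCS table gives one alignment: 4 (A1,B1) → 8 (A2,B2) → 7 (A5,B4) → 1 (A6,B7).
So the longest common subsequence has length 4.

4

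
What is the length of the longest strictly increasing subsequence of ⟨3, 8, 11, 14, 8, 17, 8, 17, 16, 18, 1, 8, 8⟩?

Scanning left to right, the best length ending at each element is: 3→1, 8→2, 11→3, 14→4, 8→2, 17→5, 8→2, 17→5, 16→5, 18→6, 1→1, 8→2, 8→2.
So the longest increasing subsequence has length 6, e.g. 3, 8, 11, 14, 17, 18.

6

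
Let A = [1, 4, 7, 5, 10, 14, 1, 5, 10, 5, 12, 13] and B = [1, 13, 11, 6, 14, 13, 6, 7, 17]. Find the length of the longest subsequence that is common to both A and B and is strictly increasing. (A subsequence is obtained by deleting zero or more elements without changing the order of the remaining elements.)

A longest common strictly increasing subsequence is 1, 13 (length 2); it appears in order in both A and B, and no longer such subsequence exists.

2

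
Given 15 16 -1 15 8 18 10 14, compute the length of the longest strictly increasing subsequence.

Scanning left to right, the best length ending at each element is: 15→1, 16→2, -1→1, 15→2, 8→2, 18→3, 10→3, 14→4.
So the longest increasing subsequence has length 4, e.g. -1, 8, 10, 14.

4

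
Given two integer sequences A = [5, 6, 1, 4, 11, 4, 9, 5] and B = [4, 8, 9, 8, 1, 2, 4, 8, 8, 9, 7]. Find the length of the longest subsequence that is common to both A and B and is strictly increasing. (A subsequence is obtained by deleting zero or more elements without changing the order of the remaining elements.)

3

For each value that appears in both, track the longest common increasing run ending there.
The best achievable length is 3; one witness is 1, 4, 9 (A-positions 3,4,7, B-positions 5,7,10).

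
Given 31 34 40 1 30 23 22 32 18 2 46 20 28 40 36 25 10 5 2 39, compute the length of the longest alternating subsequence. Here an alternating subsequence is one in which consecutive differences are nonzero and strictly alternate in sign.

A longest alternating subsequence is 31, 34, 1, 30, 23, 32, 18, 46, 20, 40, 36, 39 (positions 1,2,4,5,6,8,9,11,12,14,15,20); its 11 consecutive differences strictly alternate in sign, and length 12 is optimal.

12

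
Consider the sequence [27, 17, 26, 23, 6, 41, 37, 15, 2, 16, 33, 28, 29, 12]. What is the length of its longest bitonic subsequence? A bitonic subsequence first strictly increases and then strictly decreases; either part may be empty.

7

One longest bitonic subsequence is 17, 26, 41, 37, 33, 29, 12 (positions 2,3,6,7,11,13,14): it rises to 41 then falls. Length 7 is optimal.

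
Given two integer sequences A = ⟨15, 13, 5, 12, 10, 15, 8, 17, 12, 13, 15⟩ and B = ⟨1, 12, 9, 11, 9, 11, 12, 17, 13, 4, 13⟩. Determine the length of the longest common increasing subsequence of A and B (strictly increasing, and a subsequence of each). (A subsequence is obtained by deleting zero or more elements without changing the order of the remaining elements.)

A longest common strictly increasing subsequence is 12, 17 (length 2); it appears in order in both A and B, and no longer such subsequence exists.

2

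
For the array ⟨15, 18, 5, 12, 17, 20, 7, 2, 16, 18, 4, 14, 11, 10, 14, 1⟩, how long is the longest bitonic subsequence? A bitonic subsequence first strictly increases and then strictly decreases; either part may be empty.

9

One longest bitonic subsequence is 5, 12, 17, 20, 18, 14, 11, 10, 1 (positions 3,4,5,6,10,12,13,14,16): it rises to 20 then falls. Length 9 is optimal.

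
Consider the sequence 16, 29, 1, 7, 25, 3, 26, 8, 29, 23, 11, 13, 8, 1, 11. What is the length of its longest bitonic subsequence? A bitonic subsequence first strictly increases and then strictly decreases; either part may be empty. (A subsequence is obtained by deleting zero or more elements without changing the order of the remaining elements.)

9

Let inc[i] be the LIS ending at i and dec[i] the longest strictly decreasing subsequence starting at i. inc = [1, 2, 1, 2, 3, 2, 4, 3, 5, 4, 4, 5, 3, 1, 4], dec = [4, 6, 1, 3, 5, 2, 5, 2, 5, 4, 3, 3, 2, 1, 1].
max_i inc[i]+dec[i]−1 = 9, with one witness 1, 7, 25, 26, 29, 23, 13, 8, 1.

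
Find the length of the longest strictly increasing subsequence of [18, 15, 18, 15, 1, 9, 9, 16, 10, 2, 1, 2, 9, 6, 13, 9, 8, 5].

Scanning left to right, the best length ending at each element is: 18→1, 15→1, 18→2, 15→1, 1→1, 9→2, 9→2, 16→3, 10→3, 2→2, 1→1, 2→2, 9→3, 6→3, 13→4, 9→4, 8→4, 5→3.
So the longest increasing subsequence has length 4, e.g. 1, 9, 10, 13.

4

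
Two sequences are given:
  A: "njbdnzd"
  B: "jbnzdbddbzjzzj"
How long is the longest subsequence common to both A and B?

Backtracking the LCS table gives one alignment: j (A2,B1) → b (A3,B2) → n (A5,B3) → z (A6,B4) → d (A7,B8).
So the longest common subsequence has length 5.

5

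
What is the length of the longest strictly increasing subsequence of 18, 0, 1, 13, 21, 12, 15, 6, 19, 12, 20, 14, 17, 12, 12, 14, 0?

6

One longest increasing subsequence is 0, 1, 13, 15, 19, 20 (positions 2,3,4,7,9,11), of length 6; no longer one exists.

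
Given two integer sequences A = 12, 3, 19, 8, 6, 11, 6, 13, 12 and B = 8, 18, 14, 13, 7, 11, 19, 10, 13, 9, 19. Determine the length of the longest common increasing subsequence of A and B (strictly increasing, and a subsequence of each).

For each value that appears in both, track the longest common increasing run ending there.
The best achievable length is 3; one witness is 8, 11, 13 (A-positions 4,6,8, B-positions 1,6,9).

3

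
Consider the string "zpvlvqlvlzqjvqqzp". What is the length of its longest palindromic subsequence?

9

Using dp[i][j] = 2 + dp[i+1][j−1] if the ends match, else max(dp[i+1][j], dp[i][j−1]):
dp[1][17] = 9. A witness is pvqlvlqvp at positions 2,5,6,7,8,9,11,13,17.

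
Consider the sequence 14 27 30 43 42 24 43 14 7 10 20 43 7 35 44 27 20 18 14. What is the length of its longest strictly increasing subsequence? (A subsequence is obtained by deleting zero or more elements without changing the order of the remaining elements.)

Let dp[i] be the longest increasing subsequence ending at position i. Then dp = [1, 2, 3, 4, 4, 2, 5, 1, 1, 2, 3, 5, 1, 4, 6, 4, 3, 3, 3].
The maximum is 6; one witness is 14, 27, 30, 42, 43, 44 at positions 1,2,3,5,7,15.

6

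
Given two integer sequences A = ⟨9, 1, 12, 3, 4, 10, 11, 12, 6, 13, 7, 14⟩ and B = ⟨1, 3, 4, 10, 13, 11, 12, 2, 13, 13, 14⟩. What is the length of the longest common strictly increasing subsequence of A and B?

For each value that appears in both, track the longest common increasing run ending there.
The best achievable length is 8; one witness is 1, 3, 4, 10, 11, 12, 13, 14 (A-positions 2,4,5,6,7,8,10,12, B-positions 1,2,3,4,6,7,9,11).

8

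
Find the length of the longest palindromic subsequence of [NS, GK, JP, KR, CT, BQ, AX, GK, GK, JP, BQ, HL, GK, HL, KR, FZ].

One longest palindromic subsequence is KR BQ GK GK BQ KR (positions 4,6,8,9,11,15); it reads the same forward and backward, and the interval DP gives dp[1][16] = 6.

6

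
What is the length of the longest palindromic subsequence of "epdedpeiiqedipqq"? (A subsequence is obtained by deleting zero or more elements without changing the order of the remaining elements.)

8

One longest palindromic subsequence is pdeiiedp (positions 2,5,7,8,9,11,12,14); it reads the same forward and backward, and the interval DP gives dp[1][16] = 8.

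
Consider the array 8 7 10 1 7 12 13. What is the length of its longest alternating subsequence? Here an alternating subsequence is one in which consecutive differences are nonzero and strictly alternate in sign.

A longest alternating subsequence is 8, 7, 10, 1, 7 (positions 1,2,3,4,5); its 4 consecutive differences strictly alternate in sign, and length 5 is optimal.

5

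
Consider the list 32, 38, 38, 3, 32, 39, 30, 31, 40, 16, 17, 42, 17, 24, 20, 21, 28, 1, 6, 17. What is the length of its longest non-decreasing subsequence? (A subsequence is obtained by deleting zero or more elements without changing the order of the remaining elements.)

Let dp[i] be the longest non-decreasing subsequence ending at position i. Then dp = [1, 2, 3, 1, 2, 4, 2, 3, 5, 2, 3, 6, 4, 5, 5, 6, 7, 1, 2, 5].
The maximum is 7; one witness is 3, 16, 17, 17, 20, 21, 28 at positions 4,10,11,13,15,16,17.

7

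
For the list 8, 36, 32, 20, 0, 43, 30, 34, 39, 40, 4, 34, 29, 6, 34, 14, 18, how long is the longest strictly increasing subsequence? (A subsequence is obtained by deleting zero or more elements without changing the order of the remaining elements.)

Let dp[i] be the longest increasing subsequence ending at position i. Then dp = [1, 2, 2, 2, 1, 3, 3, 4, 5, 6, 2, 4, 3, 3, 4, 4, 5].
The maximum is 6; one witness is 8, 20, 30, 34, 39, 40 at positions 1,4,7,8,9,10.

6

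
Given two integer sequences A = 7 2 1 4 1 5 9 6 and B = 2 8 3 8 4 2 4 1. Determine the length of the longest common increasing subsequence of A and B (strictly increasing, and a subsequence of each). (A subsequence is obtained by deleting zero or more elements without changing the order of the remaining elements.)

2

A longest common strictly increasing subsequence is 2, 4 (length 2); it appears in order in both A and B, and no longer such subsequence exists.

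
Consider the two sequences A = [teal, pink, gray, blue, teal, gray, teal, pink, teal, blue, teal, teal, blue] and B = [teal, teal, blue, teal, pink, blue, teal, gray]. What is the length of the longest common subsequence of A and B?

6

Backtracking the LCS table gives one alignment: teal (A1,B2) → blue (A4,B3) → teal (A7,B4) → pink (A8,B5) → blue (A10,B6) → teal (A11,B7).
So the longest common subsequence has length 6.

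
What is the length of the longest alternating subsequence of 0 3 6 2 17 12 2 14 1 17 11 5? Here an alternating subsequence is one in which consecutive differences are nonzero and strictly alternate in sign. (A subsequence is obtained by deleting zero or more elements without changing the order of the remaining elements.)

A longest alternating subsequence is 0, 3, 2, 17, 12, 14, 1, 17, 11 (positions 1,2,4,5,6,8,9,10,11); its 8 consecutive differences strictly alternate in sign, and length 9 is optimal.

9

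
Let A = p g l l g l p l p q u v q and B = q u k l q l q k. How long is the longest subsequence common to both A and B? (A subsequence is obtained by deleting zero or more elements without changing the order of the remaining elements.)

3

Backtracking the LCS table gives one alignment: l (A3,B4) → l (A8,B6) → q (A10,B7).
So the longest common subsequence has length 3.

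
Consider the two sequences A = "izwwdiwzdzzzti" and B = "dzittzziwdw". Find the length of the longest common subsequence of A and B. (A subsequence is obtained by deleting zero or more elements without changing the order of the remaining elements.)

5

A longest common subsequence is izwdw (length 5); the LCS DP confirms no longer common subsequence exists.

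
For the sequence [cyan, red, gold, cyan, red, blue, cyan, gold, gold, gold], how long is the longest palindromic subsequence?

5

Using dp[i][j] = 2 + dp[i+1][j−1] if the ends match, else max(dp[i+1][j], dp[i][j−1]):
dp[1][10] = 5. A witness is gold cyan blue cyan gold at positions 3,4,6,7,10.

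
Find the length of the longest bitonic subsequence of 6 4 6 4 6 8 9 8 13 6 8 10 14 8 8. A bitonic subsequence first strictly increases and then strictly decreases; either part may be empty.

7

One longest bitonic subsequence is 4, 6, 8, 9, 13, 10, 8 (positions 2,3,6,7,9,12,15): it rises to 13 then falls. Length 7 is optimal.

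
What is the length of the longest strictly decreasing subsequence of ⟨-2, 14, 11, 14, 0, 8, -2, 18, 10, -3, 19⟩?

One longest decreasing subsequence is 14, 11, 0, -2, -3 (positions 2,3,5,7,10), of length 5; no longer one exists.

5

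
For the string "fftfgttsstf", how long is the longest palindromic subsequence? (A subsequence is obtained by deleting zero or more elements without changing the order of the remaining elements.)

6

One longest palindromic subsequence is ftsstf (positions 1,3,8,9,10,11); it reads the same forward and backward, and the interval DP gives dp[1][11] = 6.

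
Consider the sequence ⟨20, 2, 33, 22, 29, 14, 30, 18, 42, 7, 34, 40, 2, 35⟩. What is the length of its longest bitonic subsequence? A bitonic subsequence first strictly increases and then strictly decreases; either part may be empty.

Let inc[i] be the LIS ending at i and dec[i] the longest strictly decreasing subsequence starting at i. inc = [1, 1, 2, 2, 3, 2, 4, 3, 5, 2, 5, 6, 1, 6], dec = [4, 1, 5, 4, 4, 3, 4, 3, 3, 2, 2, 2, 1, 1].
max_i inc[i]+dec[i]−1 = 7, with one witness 20, 22, 29, 30, 18, 7, 2.

7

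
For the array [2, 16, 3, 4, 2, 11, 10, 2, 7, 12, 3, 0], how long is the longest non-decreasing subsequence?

5

Let dp[i] be the longest non-decreasing subsequence ending at position i. Then dp = [1, 2, 2, 3, 2, 4, 4, 3, 4, 5, 4, 1].
The maximum is 5; one witness is 2, 3, 4, 11, 12 at positions 1,3,4,6,10.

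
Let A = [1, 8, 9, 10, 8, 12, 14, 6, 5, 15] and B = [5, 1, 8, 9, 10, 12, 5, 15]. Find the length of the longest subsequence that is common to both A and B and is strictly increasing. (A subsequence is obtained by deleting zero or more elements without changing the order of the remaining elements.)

6

A longest common strictly increasing subsequence is 1, 8, 9, 10, 12, 15 (length 6); it appears in order in both A and B, and no longer such subsequence exists.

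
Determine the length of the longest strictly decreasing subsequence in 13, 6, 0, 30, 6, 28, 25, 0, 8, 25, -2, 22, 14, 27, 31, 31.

Let dp[i] be the longest decreasing subsequence ending at position i. Then dp = [1, 2, 3, 1, 2, 2, 3, 4, 4, 3, 5, 4, 5, 3, 1, 1].
The maximum is 5; one witness is 30, 28, 25, 0, -2 at positions 4,6,7,8,11.

5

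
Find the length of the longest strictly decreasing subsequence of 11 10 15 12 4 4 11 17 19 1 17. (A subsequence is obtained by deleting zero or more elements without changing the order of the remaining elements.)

Let dp[i] be the longest decreasing subsequence ending at position i. Then dp = [1, 2, 1, 2, 3, 3, 3, 1, 1, 4, 2].
The maximum is 4; one witness is 11, 10, 4, 1 at positions 1,2,5,10.

4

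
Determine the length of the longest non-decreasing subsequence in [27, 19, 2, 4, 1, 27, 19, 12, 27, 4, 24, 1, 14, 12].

4

Let dp[i] be the longest non-decreasing subsequence ending at position i. Then dp = [1, 1, 1, 2, 1, 3, 3, 3, 4, 3, 4, 2, 4, 4].
The maximum is 4; one witness is 2, 4, 27, 27 at positions 3,4,6,9.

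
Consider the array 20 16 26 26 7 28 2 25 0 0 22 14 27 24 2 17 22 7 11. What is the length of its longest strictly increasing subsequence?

4

One longest increasing subsequence is 7, 14, 17, 22 (positions 5,12,16,17), of length 4; no longer one exists.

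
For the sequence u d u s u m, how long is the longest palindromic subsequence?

Using dp[i][j] = 2 + dp[i+1][j−1] if the ends match, else max(dp[i+1][j], dp[i][j−1]):
dp[1][6] = 3. A witness is usu at positions 3,4,5.

3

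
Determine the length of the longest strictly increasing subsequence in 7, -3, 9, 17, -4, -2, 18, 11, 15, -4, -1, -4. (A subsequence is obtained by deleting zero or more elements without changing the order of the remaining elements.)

4

Scanning left to right, the best length ending at each element is: 7→1, -3→1, 9→2, 17→3, -4→1, -2→2, 18→4, 11→3, 15→4, -4→1, -1→3, -4→1.
So the longest increasing subsequence has length 4, e.g. 7, 9, 17, 18.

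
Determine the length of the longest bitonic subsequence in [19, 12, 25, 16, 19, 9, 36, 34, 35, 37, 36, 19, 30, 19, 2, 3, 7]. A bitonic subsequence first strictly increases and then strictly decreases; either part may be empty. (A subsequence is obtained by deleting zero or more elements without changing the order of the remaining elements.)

One longest bitonic subsequence is 12, 16, 19, 34, 35, 37, 36, 30, 19, 7 (positions 2,4,5,8,9,10,11,13,14,17): it rises to 37 then falls. Length 10 is optimal.

10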